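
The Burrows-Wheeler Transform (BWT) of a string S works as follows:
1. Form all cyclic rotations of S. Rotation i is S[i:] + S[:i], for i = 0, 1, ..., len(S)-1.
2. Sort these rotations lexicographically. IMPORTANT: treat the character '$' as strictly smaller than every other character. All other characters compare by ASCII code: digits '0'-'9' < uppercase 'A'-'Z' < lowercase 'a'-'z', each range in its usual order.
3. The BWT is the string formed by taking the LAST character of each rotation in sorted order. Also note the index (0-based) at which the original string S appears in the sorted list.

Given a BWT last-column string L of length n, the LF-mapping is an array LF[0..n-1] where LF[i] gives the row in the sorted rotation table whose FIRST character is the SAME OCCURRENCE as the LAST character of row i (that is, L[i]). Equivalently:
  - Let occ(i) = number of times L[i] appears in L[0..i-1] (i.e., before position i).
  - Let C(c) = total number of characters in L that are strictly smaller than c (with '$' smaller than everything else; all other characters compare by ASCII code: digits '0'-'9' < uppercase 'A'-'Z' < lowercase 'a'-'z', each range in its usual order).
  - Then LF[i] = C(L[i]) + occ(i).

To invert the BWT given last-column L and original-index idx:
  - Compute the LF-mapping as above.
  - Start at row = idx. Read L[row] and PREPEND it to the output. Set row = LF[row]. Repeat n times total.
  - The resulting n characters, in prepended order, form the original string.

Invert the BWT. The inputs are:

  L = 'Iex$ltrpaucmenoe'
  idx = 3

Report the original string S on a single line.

Answer: counterexampleI$

Derivation:
LF mapping: 1 4 15 0 7 13 12 11 2 14 3 8 5 9 10 6
Walk LF starting at row 3, prepending L[row]:
  step 1: row=3, L[3]='$', prepend. Next row=LF[3]=0
  step 2: row=0, L[0]='I', prepend. Next row=LF[0]=1
  step 3: row=1, L[1]='e', prepend. Next row=LF[1]=4
  step 4: row=4, L[4]='l', prepend. Next row=LF[4]=7
  step 5: row=7, L[7]='p', prepend. Next row=LF[7]=11
  step 6: row=11, L[11]='m', prepend. Next row=LF[11]=8
  step 7: row=8, L[8]='a', prepend. Next row=LF[8]=2
  step 8: row=2, L[2]='x', prepend. Next row=LF[2]=15
  step 9: row=15, L[15]='e', prepend. Next row=LF[15]=6
  step 10: row=6, L[6]='r', prepend. Next row=LF[6]=12
  step 11: row=12, L[12]='e', prepend. Next row=LF[12]=5
  step 12: row=5, L[5]='t', prepend. Next row=LF[5]=13
  step 13: row=13, L[13]='n', prepend. Next row=LF[13]=9
  step 14: row=9, L[9]='u', prepend. Next row=LF[9]=14
  step 15: row=14, L[14]='o', prepend. Next row=LF[14]=10
  step 16: row=10, L[10]='c', prepend. Next row=LF[10]=3
Reversed output: counterexampleI$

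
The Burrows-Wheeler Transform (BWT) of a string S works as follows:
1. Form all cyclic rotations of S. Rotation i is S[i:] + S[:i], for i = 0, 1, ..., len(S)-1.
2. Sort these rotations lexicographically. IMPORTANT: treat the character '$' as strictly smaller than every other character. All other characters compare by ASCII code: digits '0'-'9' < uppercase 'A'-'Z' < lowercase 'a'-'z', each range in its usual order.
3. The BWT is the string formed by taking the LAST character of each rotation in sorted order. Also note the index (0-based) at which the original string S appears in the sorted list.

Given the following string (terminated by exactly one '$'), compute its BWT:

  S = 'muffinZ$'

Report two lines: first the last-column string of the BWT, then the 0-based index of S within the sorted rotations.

Answer: Znuff$im
5

Derivation:
All 8 rotations (rotation i = S[i:]+S[:i]):
  rot[0] = muffinZ$
  rot[1] = uffinZ$m
  rot[2] = ffinZ$mu
  rot[3] = finZ$muf
  rot[4] = inZ$muff
  rot[5] = nZ$muffi
  rot[6] = Z$muffin
  rot[7] = $muffinZ
Sorted (with $ < everything):
  sorted[0] = $muffinZ  (last char: 'Z')
  sorted[1] = Z$muffin  (last char: 'n')
  sorted[2] = ffinZ$mu  (last char: 'u')
  sorted[3] = finZ$muf  (last char: 'f')
  sorted[4] = inZ$muff  (last char: 'f')
  sorted[5] = muffinZ$  (last char: '$')
  sorted[6] = nZ$muffi  (last char: 'i')
  sorted[7] = uffinZ$m  (last char: 'm')
Last column: Znuff$im
Original string S is at sorted index 5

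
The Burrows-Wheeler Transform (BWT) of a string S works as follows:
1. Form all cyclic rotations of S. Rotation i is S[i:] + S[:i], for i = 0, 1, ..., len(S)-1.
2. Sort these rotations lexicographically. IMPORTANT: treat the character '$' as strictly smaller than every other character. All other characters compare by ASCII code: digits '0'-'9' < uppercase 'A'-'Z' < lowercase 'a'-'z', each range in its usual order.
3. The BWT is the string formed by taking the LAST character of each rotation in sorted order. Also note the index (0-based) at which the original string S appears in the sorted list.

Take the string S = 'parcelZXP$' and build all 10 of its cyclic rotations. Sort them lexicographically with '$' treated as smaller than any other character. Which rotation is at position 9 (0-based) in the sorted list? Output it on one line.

All 10 rotations (rotation i = S[i:]+S[:i]):
  rot[0] = parcelZXP$
  rot[1] = arcelZXP$p
  rot[2] = rcelZXP$pa
  rot[3] = celZXP$par
  rot[4] = elZXP$parc
  rot[5] = lZXP$parce
  rot[6] = ZXP$parcel
  rot[7] = XP$parcelZ
  rot[8] = P$parcelZX
  rot[9] = $parcelZXP
Sorted (with $ < everything):
  sorted[0] = $parcelZXP
  sorted[1] = P$parcelZX
  sorted[2] = XP$parcelZ
  sorted[3] = ZXP$parcel
  sorted[4] = arcelZXP$p
  sorted[5] = celZXP$par
  sorted[6] = elZXP$parc
  sorted[7] = lZXP$parce
  sorted[8] = parcelZXP$
  sorted[9] = rcelZXP$pa
sorted[9] = rcelZXP$pa

Answer: rcelZXP$pa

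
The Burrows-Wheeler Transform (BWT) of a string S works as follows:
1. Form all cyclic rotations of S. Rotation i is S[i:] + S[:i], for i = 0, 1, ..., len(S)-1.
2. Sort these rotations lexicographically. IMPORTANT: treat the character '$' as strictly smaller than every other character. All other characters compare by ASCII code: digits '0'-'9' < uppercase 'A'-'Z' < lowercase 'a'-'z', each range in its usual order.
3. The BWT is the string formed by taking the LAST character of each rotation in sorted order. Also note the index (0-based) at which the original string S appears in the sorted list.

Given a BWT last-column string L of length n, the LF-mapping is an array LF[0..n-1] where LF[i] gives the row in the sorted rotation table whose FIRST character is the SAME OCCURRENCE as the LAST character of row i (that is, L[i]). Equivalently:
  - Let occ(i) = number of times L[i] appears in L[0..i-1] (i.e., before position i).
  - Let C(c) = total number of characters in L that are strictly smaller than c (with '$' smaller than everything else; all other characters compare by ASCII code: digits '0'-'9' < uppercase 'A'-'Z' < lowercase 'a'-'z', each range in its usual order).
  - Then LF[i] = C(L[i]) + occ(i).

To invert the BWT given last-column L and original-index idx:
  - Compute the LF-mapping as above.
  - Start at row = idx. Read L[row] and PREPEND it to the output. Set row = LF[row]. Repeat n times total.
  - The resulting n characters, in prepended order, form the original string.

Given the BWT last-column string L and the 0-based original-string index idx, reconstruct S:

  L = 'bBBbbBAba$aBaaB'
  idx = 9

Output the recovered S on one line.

LF mapping: 11 2 3 12 13 4 1 14 7 0 8 5 9 10 6
Walk LF starting at row 9, prepending L[row]:
  step 1: row=9, L[9]='$', prepend. Next row=LF[9]=0
  step 2: row=0, L[0]='b', prepend. Next row=LF[0]=11
  step 3: row=11, L[11]='B', prepend. Next row=LF[11]=5
  step 4: row=5, L[5]='B', prepend. Next row=LF[5]=4
  step 5: row=4, L[4]='b', prepend. Next row=LF[4]=13
  step 6: row=13, L[13]='a', prepend. Next row=LF[13]=10
  step 7: row=10, L[10]='a', prepend. Next row=LF[10]=8
  step 8: row=8, L[8]='a', prepend. Next row=LF[8]=7
  step 9: row=7, L[7]='b', prepend. Next row=LF[7]=14
  step 10: row=14, L[14]='B', prepend. Next row=LF[14]=6
  step 11: row=6, L[6]='A', prepend. Next row=LF[6]=1
  step 12: row=1, L[1]='B', prepend. Next row=LF[1]=2
  step 13: row=2, L[2]='B', prepend. Next row=LF[2]=3
  step 14: row=3, L[3]='b', prepend. Next row=LF[3]=12
  step 15: row=12, L[12]='a', prepend. Next row=LF[12]=9
Reversed output: abBBABbaaabBBb$

Answer: abBBABbaaabBBb$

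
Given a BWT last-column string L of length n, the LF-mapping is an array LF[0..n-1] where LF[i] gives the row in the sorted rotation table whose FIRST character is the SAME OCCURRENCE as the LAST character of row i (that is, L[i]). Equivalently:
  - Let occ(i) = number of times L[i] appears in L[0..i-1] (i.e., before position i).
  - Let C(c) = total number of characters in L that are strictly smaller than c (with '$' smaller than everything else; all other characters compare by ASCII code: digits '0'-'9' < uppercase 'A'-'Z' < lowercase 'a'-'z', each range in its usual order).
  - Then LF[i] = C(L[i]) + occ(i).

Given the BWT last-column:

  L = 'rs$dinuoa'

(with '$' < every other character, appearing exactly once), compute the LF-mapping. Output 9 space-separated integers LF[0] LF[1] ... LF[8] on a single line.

Answer: 6 7 0 2 3 4 8 5 1

Derivation:
Char counts: '$':1, 'a':1, 'd':1, 'i':1, 'n':1, 'o':1, 'r':1, 's':1, 'u':1
C (first-col start): C('$')=0, C('a')=1, C('d')=2, C('i')=3, C('n')=4, C('o')=5, C('r')=6, C('s')=7, C('u')=8
L[0]='r': occ=0, LF[0]=C('r')+0=6+0=6
L[1]='s': occ=0, LF[1]=C('s')+0=7+0=7
L[2]='$': occ=0, LF[2]=C('$')+0=0+0=0
L[3]='d': occ=0, LF[3]=C('d')+0=2+0=2
L[4]='i': occ=0, LF[4]=C('i')+0=3+0=3
L[5]='n': occ=0, LF[5]=C('n')+0=4+0=4
L[6]='u': occ=0, LF[6]=C('u')+0=8+0=8
L[7]='o': occ=0, LF[7]=C('o')+0=5+0=5
L[8]='a': occ=0, LF[8]=C('a')+0=1+0=1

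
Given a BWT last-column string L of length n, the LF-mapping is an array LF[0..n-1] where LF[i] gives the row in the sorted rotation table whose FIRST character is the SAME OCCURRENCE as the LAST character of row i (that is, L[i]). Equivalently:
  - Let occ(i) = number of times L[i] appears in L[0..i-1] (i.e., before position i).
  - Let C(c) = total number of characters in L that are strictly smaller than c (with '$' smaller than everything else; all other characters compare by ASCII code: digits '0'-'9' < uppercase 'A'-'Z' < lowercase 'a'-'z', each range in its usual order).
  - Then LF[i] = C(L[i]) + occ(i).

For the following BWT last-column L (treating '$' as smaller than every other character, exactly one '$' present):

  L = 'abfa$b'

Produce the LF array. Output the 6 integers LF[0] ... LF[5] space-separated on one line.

Answer: 1 3 5 2 0 4

Derivation:
Char counts: '$':1, 'a':2, 'b':2, 'f':1
C (first-col start): C('$')=0, C('a')=1, C('b')=3, C('f')=5
L[0]='a': occ=0, LF[0]=C('a')+0=1+0=1
L[1]='b': occ=0, LF[1]=C('b')+0=3+0=3
L[2]='f': occ=0, LF[2]=C('f')+0=5+0=5
L[3]='a': occ=1, LF[3]=C('a')+1=1+1=2
L[4]='$': occ=0, LF[4]=C('$')+0=0+0=0
L[5]='b': occ=1, LF[5]=C('b')+1=3+1=4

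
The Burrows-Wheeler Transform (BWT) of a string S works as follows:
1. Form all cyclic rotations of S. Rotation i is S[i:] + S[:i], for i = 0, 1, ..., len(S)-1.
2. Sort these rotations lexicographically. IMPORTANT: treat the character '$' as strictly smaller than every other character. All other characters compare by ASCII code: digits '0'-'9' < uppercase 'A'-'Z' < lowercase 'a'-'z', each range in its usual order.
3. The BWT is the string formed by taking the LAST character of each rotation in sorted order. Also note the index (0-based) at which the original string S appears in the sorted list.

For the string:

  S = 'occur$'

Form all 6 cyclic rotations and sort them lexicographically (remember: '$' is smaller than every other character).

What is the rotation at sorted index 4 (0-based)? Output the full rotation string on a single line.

Answer: r$occu

Derivation:
All 6 rotations (rotation i = S[i:]+S[:i]):
  rot[0] = occur$
  rot[1] = ccur$o
  rot[2] = cur$oc
  rot[3] = ur$occ
  rot[4] = r$occu
  rot[5] = $occur
Sorted (with $ < everything):
  sorted[0] = $occur
  sorted[1] = ccur$o
  sorted[2] = cur$oc
  sorted[3] = occur$
  sorted[4] = r$occu
  sorted[5] = ur$occ
sorted[4] = r$occu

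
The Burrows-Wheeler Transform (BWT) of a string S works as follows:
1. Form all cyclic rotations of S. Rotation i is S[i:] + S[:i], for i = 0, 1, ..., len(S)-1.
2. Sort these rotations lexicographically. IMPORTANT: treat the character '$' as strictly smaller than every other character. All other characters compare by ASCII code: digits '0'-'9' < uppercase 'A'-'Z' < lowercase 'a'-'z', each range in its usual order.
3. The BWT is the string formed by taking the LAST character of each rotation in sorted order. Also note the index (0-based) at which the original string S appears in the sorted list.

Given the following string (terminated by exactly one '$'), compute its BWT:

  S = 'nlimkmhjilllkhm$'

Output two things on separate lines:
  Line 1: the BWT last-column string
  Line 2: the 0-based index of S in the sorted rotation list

Answer: mmkjlhlmnllihki$
15

Derivation:
All 16 rotations (rotation i = S[i:]+S[:i]):
  rot[0] = nlimkmhjilllkhm$
  rot[1] = limkmhjilllkhm$n
  rot[2] = imkmhjilllkhm$nl
  rot[3] = mkmhjilllkhm$nli
  rot[4] = kmhjilllkhm$nlim
  rot[5] = mhjilllkhm$nlimk
  rot[6] = hjilllkhm$nlimkm
  rot[7] = jilllkhm$nlimkmh
  rot[8] = illlkhm$nlimkmhj
  rot[9] = lllkhm$nlimkmhji
  rot[10] = llkhm$nlimkmhjil
  rot[11] = lkhm$nlimkmhjill
  rot[12] = khm$nlimkmhjilll
  rot[13] = hm$nlimkmhjilllk
  rot[14] = m$nlimkmhjilllkh
  rot[15] = $nlimkmhjilllkhm
Sorted (with $ < everything):
  sorted[0] = $nlimkmhjilllkhm  (last char: 'm')
  sorted[1] = hjilllkhm$nlimkm  (last char: 'm')
  sorted[2] = hm$nlimkmhjilllk  (last char: 'k')
  sorted[3] = illlkhm$nlimkmhj  (last char: 'j')
  sorted[4] = imkmhjilllkhm$nl  (last char: 'l')
  sorted[5] = jilllkhm$nlimkmh  (last char: 'h')
  sorted[6] = khm$nlimkmhjilll  (last char: 'l')
  sorted[7] = kmhjilllkhm$nlim  (last char: 'm')
  sorted[8] = limkmhjilllkhm$n  (last char: 'n')
  sorted[9] = lkhm$nlimkmhjill  (last char: 'l')
  sorted[10] = llkhm$nlimkmhjil  (last char: 'l')
  sorted[11] = lllkhm$nlimkmhji  (last char: 'i')
  sorted[12] = m$nlimkmhjilllkh  (last char: 'h')
  sorted[13] = mhjilllkhm$nlimk  (last char: 'k')
  sorted[14] = mkmhjilllkhm$nli  (last char: 'i')
  sorted[15] = nlimkmhjilllkhm$  (last char: '$')
Last column: mmkjlhlmnllihki$
Original string S is at sorted index 15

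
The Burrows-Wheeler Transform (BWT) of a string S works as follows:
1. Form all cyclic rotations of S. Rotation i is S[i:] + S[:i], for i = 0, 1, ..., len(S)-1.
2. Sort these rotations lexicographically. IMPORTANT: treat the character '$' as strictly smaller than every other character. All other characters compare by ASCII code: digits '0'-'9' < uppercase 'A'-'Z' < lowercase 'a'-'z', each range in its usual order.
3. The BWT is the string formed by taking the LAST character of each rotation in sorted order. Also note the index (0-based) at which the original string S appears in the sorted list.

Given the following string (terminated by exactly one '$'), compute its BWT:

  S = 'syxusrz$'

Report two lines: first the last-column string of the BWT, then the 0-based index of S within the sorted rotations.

Answer: zsu$xysr
3

Derivation:
All 8 rotations (rotation i = S[i:]+S[:i]):
  rot[0] = syxusrz$
  rot[1] = yxusrz$s
  rot[2] = xusrz$sy
  rot[3] = usrz$syx
  rot[4] = srz$syxu
  rot[5] = rz$syxus
  rot[6] = z$syxusr
  rot[7] = $syxusrz
Sorted (with $ < everything):
  sorted[0] = $syxusrz  (last char: 'z')
  sorted[1] = rz$syxus  (last char: 's')
  sorted[2] = srz$syxu  (last char: 'u')
  sorted[3] = syxusrz$  (last char: '$')
  sorted[4] = usrz$syx  (last char: 'x')
  sorted[5] = xusrz$sy  (last char: 'y')
  sorted[6] = yxusrz$s  (last char: 's')
  sorted[7] = z$syxusr  (last char: 'r')
Last column: zsu$xysr
Original string S is at sorted index 3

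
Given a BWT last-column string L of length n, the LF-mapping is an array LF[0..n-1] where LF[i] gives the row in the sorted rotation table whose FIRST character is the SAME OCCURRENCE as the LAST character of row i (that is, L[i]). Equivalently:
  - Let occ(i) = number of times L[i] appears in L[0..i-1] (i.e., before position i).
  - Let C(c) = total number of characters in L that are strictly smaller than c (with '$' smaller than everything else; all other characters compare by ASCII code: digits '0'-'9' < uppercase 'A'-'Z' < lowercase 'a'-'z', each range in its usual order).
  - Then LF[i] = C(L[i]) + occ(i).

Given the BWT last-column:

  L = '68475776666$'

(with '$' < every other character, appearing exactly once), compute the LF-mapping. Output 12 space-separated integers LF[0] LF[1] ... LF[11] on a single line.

Answer: 3 11 1 8 2 9 10 4 5 6 7 0

Derivation:
Char counts: '$':1, '4':1, '5':1, '6':5, '7':3, '8':1
C (first-col start): C('$')=0, C('4')=1, C('5')=2, C('6')=3, C('7')=8, C('8')=11
L[0]='6': occ=0, LF[0]=C('6')+0=3+0=3
L[1]='8': occ=0, LF[1]=C('8')+0=11+0=11
L[2]='4': occ=0, LF[2]=C('4')+0=1+0=1
L[3]='7': occ=0, LF[3]=C('7')+0=8+0=8
L[4]='5': occ=0, LF[4]=C('5')+0=2+0=2
L[5]='7': occ=1, LF[5]=C('7')+1=8+1=9
L[6]='7': occ=2, LF[6]=C('7')+2=8+2=10
L[7]='6': occ=1, LF[7]=C('6')+1=3+1=4
L[8]='6': occ=2, LF[8]=C('6')+2=3+2=5
L[9]='6': occ=3, LF[9]=C('6')+3=3+3=6
L[10]='6': occ=4, LF[10]=C('6')+4=3+4=7
L[11]='$': occ=0, LF[11]=C('$')+0=0+0=0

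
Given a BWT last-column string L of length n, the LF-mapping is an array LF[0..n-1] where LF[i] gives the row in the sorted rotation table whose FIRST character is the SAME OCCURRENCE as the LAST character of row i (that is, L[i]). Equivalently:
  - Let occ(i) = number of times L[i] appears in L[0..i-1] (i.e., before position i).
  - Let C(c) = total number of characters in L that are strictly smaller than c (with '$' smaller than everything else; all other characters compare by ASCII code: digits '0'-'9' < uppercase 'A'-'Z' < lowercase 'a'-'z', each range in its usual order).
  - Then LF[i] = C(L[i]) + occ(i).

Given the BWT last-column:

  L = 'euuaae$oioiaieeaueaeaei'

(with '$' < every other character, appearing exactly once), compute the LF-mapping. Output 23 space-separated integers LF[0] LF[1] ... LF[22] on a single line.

Answer: 7 20 21 1 2 8 0 18 14 19 15 3 16 9 10 4 22 11 5 12 6 13 17

Derivation:
Char counts: '$':1, 'a':6, 'e':7, 'i':4, 'o':2, 'u':3
C (first-col start): C('$')=0, C('a')=1, C('e')=7, C('i')=14, C('o')=18, C('u')=20
L[0]='e': occ=0, LF[0]=C('e')+0=7+0=7
L[1]='u': occ=0, LF[1]=C('u')+0=20+0=20
L[2]='u': occ=1, LF[2]=C('u')+1=20+1=21
L[3]='a': occ=0, LF[3]=C('a')+0=1+0=1
L[4]='a': occ=1, LF[4]=C('a')+1=1+1=2
L[5]='e': occ=1, LF[5]=C('e')+1=7+1=8
L[6]='$': occ=0, LF[6]=C('$')+0=0+0=0
L[7]='o': occ=0, LF[7]=C('o')+0=18+0=18
L[8]='i': occ=0, LF[8]=C('i')+0=14+0=14
L[9]='o': occ=1, LF[9]=C('o')+1=18+1=19
L[10]='i': occ=1, LF[10]=C('i')+1=14+1=15
L[11]='a': occ=2, LF[11]=C('a')+2=1+2=3
L[12]='i': occ=2, LF[12]=C('i')+2=14+2=16
L[13]='e': occ=2, LF[13]=C('e')+2=7+2=9
L[14]='e': occ=3, LF[14]=C('e')+3=7+3=10
L[15]='a': occ=3, LF[15]=C('a')+3=1+3=4
L[16]='u': occ=2, LF[16]=C('u')+2=20+2=22
L[17]='e': occ=4, LF[17]=C('e')+4=7+4=11
L[18]='a': occ=4, LF[18]=C('a')+4=1+4=5
L[19]='e': occ=5, LF[19]=C('e')+5=7+5=12
L[20]='a': occ=5, LF[20]=C('a')+5=1+5=6
L[21]='e': occ=6, LF[21]=C('e')+6=7+6=13
L[22]='i': occ=3, LF[22]=C('i')+3=14+3=17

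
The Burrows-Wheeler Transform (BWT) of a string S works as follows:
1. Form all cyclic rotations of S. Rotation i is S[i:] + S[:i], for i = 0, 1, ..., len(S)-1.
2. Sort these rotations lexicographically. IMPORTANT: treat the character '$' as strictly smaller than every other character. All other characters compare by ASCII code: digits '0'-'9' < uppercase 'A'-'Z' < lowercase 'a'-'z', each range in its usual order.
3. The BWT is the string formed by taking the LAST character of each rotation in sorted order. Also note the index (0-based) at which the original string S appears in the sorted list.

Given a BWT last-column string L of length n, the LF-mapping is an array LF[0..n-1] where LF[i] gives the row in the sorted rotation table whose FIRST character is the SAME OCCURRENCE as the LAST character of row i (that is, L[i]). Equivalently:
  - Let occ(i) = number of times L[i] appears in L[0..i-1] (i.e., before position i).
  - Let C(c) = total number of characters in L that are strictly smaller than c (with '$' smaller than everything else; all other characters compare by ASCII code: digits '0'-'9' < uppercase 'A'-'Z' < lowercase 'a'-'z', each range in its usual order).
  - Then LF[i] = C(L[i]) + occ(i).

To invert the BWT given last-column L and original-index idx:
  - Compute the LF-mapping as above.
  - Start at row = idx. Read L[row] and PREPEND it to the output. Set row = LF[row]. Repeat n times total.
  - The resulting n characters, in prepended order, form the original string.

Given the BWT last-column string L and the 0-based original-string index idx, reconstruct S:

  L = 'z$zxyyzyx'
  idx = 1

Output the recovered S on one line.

Answer: xyyyzxzz$

Derivation:
LF mapping: 6 0 7 1 3 4 8 5 2
Walk LF starting at row 1, prepending L[row]:
  step 1: row=1, L[1]='$', prepend. Next row=LF[1]=0
  step 2: row=0, L[0]='z', prepend. Next row=LF[0]=6
  step 3: row=6, L[6]='z', prepend. Next row=LF[6]=8
  step 4: row=8, L[8]='x', prepend. Next row=LF[8]=2
  step 5: row=2, L[2]='z', prepend. Next row=LF[2]=7
  step 6: row=7, L[7]='y', prepend. Next row=LF[7]=5
  step 7: row=5, L[5]='y', prepend. Next row=LF[5]=4
  step 8: row=4, L[4]='y', prepend. Next row=LF[4]=3
  step 9: row=3, L[3]='x', prepend. Next row=LF[3]=1
Reversed output: xyyyzxzz$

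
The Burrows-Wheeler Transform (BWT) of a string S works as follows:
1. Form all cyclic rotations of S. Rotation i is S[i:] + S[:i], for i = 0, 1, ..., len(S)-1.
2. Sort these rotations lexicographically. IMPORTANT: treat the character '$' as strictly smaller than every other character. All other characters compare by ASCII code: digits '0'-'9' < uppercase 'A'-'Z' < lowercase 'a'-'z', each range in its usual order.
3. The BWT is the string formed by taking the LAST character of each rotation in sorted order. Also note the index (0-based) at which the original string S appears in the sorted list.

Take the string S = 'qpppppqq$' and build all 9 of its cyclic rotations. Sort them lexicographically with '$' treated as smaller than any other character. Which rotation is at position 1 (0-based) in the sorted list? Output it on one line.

All 9 rotations (rotation i = S[i:]+S[:i]):
  rot[0] = qpppppqq$
  rot[1] = pppppqq$q
  rot[2] = ppppqq$qp
  rot[3] = pppqq$qpp
  rot[4] = ppqq$qppp
  rot[5] = pqq$qpppp
  rot[6] = qq$qppppp
  rot[7] = q$qpppppq
  rot[8] = $qpppppqq
Sorted (with $ < everything):
  sorted[0] = $qpppppqq
  sorted[1] = pppppqq$q
  sorted[2] = ppppqq$qp
  sorted[3] = pppqq$qpp
  sorted[4] = ppqq$qppp
  sorted[5] = pqq$qpppp
  sorted[6] = q$qpppppq
  sorted[7] = qpppppqq$
  sorted[8] = qq$qppppp
sorted[1] = pppppqq$q

Answer: pppppqq$q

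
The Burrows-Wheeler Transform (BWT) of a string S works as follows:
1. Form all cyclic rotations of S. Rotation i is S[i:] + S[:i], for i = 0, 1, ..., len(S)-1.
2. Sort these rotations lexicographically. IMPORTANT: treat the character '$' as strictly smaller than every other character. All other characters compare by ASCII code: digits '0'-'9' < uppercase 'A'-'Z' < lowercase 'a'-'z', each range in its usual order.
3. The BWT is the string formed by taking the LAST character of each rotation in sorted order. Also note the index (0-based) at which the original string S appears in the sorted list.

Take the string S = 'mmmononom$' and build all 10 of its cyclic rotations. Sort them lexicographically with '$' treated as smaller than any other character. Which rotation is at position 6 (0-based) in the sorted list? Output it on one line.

Answer: nonom$mmmo

Derivation:
All 10 rotations (rotation i = S[i:]+S[:i]):
  rot[0] = mmmononom$
  rot[1] = mmononom$m
  rot[2] = mononom$mm
  rot[3] = ononom$mmm
  rot[4] = nonom$mmmo
  rot[5] = onom$mmmon
  rot[6] = nom$mmmono
  rot[7] = om$mmmonon
  rot[8] = m$mmmonono
  rot[9] = $mmmononom
Sorted (with $ < everything):
  sorted[0] = $mmmononom
  sorted[1] = m$mmmonono
  sorted[2] = mmmononom$
  sorted[3] = mmononom$m
  sorted[4] = mononom$mm
  sorted[5] = nom$mmmono
  sorted[6] = nonom$mmmo
  sorted[7] = om$mmmonon
  sorted[8] = onom$mmmon
  sorted[9] = ononom$mmm
sorted[6] = nonom$mmmo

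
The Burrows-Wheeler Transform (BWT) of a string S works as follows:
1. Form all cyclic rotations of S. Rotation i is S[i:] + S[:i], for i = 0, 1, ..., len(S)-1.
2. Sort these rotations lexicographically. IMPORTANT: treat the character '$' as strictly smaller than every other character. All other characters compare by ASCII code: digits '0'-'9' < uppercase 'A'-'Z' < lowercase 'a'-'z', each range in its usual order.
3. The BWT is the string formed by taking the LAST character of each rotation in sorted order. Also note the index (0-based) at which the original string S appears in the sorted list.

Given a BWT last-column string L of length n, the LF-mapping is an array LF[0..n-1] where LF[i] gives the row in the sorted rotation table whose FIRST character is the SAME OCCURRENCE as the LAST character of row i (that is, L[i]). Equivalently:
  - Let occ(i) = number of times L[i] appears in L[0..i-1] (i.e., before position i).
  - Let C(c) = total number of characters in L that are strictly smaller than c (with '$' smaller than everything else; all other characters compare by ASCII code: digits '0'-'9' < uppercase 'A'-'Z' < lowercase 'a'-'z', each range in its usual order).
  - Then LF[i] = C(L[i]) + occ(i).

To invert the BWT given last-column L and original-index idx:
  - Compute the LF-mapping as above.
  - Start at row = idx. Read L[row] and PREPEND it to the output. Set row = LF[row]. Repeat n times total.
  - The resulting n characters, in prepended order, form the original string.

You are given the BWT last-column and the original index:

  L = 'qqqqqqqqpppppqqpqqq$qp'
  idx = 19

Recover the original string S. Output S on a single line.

Answer: qqqpqpqqqqqpqpqpqpqpq$

Derivation:
LF mapping: 8 9 10 11 12 13 14 15 1 2 3 4 5 16 17 6 18 19 20 0 21 7
Walk LF starting at row 19, prepending L[row]:
  step 1: row=19, L[19]='$', prepend. Next row=LF[19]=0
  step 2: row=0, L[0]='q', prepend. Next row=LF[0]=8
  step 3: row=8, L[8]='p', prepend. Next row=LF[8]=1
  step 4: row=1, L[1]='q', prepend. Next row=LF[1]=9
  step 5: row=9, L[9]='p', prepend. Next row=LF[9]=2
  step 6: row=2, L[2]='q', prepend. Next row=LF[2]=10
  step 7: row=10, L[10]='p', prepend. Next row=LF[10]=3
  step 8: row=3, L[3]='q', prepend. Next row=LF[3]=11
  step 9: row=11, L[11]='p', prepend. Next row=LF[11]=4
  step 10: row=4, L[4]='q', prepend. Next row=LF[4]=12
  step 11: row=12, L[12]='p', prepend. Next row=LF[12]=5
  step 12: row=5, L[5]='q', prepend. Next row=LF[5]=13
  step 13: row=13, L[13]='q', prepend. Next row=LF[13]=16
  step 14: row=16, L[16]='q', prepend. Next row=LF[16]=18
  step 15: row=18, L[18]='q', prepend. Next row=LF[18]=20
  step 16: row=20, L[20]='q', prepend. Next row=LF[20]=21
  step 17: row=21, L[21]='p', prepend. Next row=LF[21]=7
  step 18: row=7, L[7]='q', prepend. Next row=LF[7]=15
  step 19: row=15, L[15]='p', prepend. Next row=LF[15]=6
  step 20: row=6, L[6]='q', prepend. Next row=LF[6]=14
  step 21: row=14, L[14]='q', prepend. Next row=LF[14]=17
  step 22: row=17, L[17]='q', prepend. Next row=LF[17]=19
Reversed output: qqqpqpqqqqqpqpqpqpqpq$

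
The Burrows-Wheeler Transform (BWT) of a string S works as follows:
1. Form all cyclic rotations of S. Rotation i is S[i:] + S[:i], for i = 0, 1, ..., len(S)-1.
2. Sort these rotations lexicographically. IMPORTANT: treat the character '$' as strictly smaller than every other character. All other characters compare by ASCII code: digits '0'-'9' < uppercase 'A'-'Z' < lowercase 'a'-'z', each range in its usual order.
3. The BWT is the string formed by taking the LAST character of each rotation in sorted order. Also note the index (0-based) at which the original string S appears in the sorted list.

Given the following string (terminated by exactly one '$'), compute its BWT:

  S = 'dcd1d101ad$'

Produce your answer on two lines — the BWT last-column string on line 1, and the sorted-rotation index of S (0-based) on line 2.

All 11 rotations (rotation i = S[i:]+S[:i]):
  rot[0] = dcd1d101ad$
  rot[1] = cd1d101ad$d
  rot[2] = d1d101ad$dc
  rot[3] = 1d101ad$dcd
  rot[4] = d101ad$dcd1
  rot[5] = 101ad$dcd1d
  rot[6] = 01ad$dcd1d1
  rot[7] = 1ad$dcd1d10
  rot[8] = ad$dcd1d101
  rot[9] = d$dcd1d101a
  rot[10] = $dcd1d101ad
Sorted (with $ < everything):
  sorted[0] = $dcd1d101ad  (last char: 'd')
  sorted[1] = 01ad$dcd1d1  (last char: '1')
  sorted[2] = 101ad$dcd1d  (last char: 'd')
  sorted[3] = 1ad$dcd1d10  (last char: '0')
  sorted[4] = 1d101ad$dcd  (last char: 'd')
  sorted[5] = ad$dcd1d101  (last char: '1')
  sorted[6] = cd1d101ad$d  (last char: 'd')
  sorted[7] = d$dcd1d101a  (last char: 'a')
  sorted[8] = d101ad$dcd1  (last char: '1')
  sorted[9] = d1d101ad$dc  (last char: 'c')
  sorted[10] = dcd1d101ad$  (last char: '$')
Last column: d1d0d1da1c$
Original string S is at sorted index 10

Answer: d1d0d1da1c$
10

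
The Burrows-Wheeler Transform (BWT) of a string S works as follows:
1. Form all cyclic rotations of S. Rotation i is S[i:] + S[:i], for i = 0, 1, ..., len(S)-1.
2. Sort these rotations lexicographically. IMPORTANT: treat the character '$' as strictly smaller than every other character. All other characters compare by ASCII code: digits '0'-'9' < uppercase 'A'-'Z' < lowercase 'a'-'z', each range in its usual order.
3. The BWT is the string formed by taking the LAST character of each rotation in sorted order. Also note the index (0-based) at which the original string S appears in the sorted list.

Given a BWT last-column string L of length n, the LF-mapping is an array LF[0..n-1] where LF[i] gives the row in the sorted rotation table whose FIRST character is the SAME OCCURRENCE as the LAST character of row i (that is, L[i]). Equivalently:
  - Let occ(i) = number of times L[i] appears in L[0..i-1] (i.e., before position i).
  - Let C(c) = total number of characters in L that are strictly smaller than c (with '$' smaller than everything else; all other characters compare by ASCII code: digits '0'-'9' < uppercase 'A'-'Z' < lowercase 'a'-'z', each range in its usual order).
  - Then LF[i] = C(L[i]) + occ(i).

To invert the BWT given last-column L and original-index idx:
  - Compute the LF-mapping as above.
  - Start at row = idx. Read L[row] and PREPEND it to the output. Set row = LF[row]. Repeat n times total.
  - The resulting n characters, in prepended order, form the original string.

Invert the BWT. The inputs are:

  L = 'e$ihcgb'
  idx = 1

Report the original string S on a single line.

LF mapping: 3 0 6 5 2 4 1
Walk LF starting at row 1, prepending L[row]:
  step 1: row=1, L[1]='$', prepend. Next row=LF[1]=0
  step 2: row=0, L[0]='e', prepend. Next row=LF[0]=3
  step 3: row=3, L[3]='h', prepend. Next row=LF[3]=5
  step 4: row=5, L[5]='g', prepend. Next row=LF[5]=4
  step 5: row=4, L[4]='c', prepend. Next row=LF[4]=2
  step 6: row=2, L[2]='i', prepend. Next row=LF[2]=6
  step 7: row=6, L[6]='b', prepend. Next row=LF[6]=1
Reversed output: bicghe$

Answer: bicghe$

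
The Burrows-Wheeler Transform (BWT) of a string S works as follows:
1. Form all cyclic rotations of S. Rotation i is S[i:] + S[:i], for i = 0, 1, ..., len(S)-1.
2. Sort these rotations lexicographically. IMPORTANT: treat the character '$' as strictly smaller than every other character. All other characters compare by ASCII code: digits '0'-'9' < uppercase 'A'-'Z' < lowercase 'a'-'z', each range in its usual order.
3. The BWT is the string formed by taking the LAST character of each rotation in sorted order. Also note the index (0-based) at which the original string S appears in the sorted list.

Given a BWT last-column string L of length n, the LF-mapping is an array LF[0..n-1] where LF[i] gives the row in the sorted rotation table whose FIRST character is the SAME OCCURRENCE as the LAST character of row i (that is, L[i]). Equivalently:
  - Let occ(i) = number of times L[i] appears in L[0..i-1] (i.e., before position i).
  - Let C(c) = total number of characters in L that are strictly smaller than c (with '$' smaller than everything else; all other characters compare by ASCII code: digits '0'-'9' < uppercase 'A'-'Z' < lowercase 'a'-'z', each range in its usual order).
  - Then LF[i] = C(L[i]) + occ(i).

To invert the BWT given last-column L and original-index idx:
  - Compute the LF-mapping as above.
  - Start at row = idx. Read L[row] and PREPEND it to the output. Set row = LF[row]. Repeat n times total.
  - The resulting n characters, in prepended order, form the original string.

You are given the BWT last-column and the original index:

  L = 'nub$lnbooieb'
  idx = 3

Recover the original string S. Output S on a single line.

LF mapping: 7 11 1 0 6 8 2 9 10 5 4 3
Walk LF starting at row 3, prepending L[row]:
  step 1: row=3, L[3]='$', prepend. Next row=LF[3]=0
  step 2: row=0, L[0]='n', prepend. Next row=LF[0]=7
  step 3: row=7, L[7]='o', prepend. Next row=LF[7]=9
  step 4: row=9, L[9]='i', prepend. Next row=LF[9]=5
  step 5: row=5, L[5]='n', prepend. Next row=LF[5]=8
  step 6: row=8, L[8]='o', prepend. Next row=LF[8]=10
  step 7: row=10, L[10]='e', prepend. Next row=LF[10]=4
  step 8: row=4, L[4]='l', prepend. Next row=LF[4]=6
  step 9: row=6, L[6]='b', prepend. Next row=LF[6]=2
  step 10: row=2, L[2]='b', prepend. Next row=LF[2]=1
  step 11: row=1, L[1]='u', prepend. Next row=LF[1]=11
  step 12: row=11, L[11]='b', prepend. Next row=LF[11]=3
Reversed output: bubbleonion$

Answer: bubbleonion$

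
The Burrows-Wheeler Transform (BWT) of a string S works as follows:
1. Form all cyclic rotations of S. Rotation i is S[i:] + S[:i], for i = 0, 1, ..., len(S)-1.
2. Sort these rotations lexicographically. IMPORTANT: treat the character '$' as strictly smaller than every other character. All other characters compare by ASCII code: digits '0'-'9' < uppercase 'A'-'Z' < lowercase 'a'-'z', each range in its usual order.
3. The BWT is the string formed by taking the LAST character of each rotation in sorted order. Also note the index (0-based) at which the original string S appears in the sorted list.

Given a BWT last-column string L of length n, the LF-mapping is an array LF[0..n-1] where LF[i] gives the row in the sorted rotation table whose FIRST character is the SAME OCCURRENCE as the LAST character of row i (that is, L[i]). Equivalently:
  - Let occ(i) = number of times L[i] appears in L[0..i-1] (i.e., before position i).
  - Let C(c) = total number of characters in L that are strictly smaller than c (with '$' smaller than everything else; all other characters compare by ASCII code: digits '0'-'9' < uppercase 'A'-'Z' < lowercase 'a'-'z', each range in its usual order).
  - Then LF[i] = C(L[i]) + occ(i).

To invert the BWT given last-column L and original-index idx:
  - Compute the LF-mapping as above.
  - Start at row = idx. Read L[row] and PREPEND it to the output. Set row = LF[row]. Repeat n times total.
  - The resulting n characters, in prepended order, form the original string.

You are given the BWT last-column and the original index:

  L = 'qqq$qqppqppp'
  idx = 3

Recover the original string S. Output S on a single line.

Answer: pqpqpqqpqpq$

Derivation:
LF mapping: 6 7 8 0 9 10 1 2 11 3 4 5
Walk LF starting at row 3, prepending L[row]:
  step 1: row=3, L[3]='$', prepend. Next row=LF[3]=0
  step 2: row=0, L[0]='q', prepend. Next row=LF[0]=6
  step 3: row=6, L[6]='p', prepend. Next row=LF[6]=1
  step 4: row=1, L[1]='q', prepend. Next row=LF[1]=7
  step 5: row=7, L[7]='p', prepend. Next row=LF[7]=2
  step 6: row=2, L[2]='q', prepend. Next row=LF[2]=8
  step 7: row=8, L[8]='q', prepend. Next row=LF[8]=11
  step 8: row=11, L[11]='p', prepend. Next row=LF[11]=5
  step 9: row=5, L[5]='q', prepend. Next row=LF[5]=10
  step 10: row=10, L[10]='p', prepend. Next row=LF[10]=4
  step 11: row=4, L[4]='q', prepend. Next row=LF[4]=9
  step 12: row=9, L[9]='p', prepend. Next row=LF[9]=3
Reversed output: pqpqpqqpqpq$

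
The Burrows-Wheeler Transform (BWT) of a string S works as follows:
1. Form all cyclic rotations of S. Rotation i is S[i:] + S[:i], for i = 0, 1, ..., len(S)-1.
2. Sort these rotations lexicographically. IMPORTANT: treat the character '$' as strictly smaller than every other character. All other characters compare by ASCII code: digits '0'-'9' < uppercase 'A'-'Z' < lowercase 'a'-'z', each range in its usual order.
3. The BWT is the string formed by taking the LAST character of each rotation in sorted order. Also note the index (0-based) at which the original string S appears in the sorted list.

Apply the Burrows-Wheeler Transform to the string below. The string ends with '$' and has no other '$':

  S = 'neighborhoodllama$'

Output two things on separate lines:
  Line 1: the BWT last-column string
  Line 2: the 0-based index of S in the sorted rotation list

Answer: amlhonigrelda$ohbo
13

Derivation:
All 18 rotations (rotation i = S[i:]+S[:i]):
  rot[0] = neighborhoodllama$
  rot[1] = eighborhoodllama$n
  rot[2] = ighborhoodllama$ne
  rot[3] = ghborhoodllama$nei
  rot[4] = hborhoodllama$neig
  rot[5] = borhoodllama$neigh
  rot[6] = orhoodllama$neighb
  rot[7] = rhoodllama$neighbo
  rot[8] = hoodllama$neighbor
  rot[9] = oodllama$neighborh
  rot[10] = odllama$neighborho
  rot[11] = dllama$neighborhoo
  rot[12] = llama$neighborhood
  rot[13] = lama$neighborhoodl
  rot[14] = ama$neighborhoodll
  rot[15] = ma$neighborhoodlla
  rot[16] = a$neighborhoodllam
  rot[17] = $neighborhoodllama
Sorted (with $ < everything):
  sorted[0] = $neighborhoodllama  (last char: 'a')
  sorted[1] = a$neighborhoodllam  (last char: 'm')
  sorted[2] = ama$neighborhoodll  (last char: 'l')
  sorted[3] = borhoodllama$neigh  (last char: 'h')
  sorted[4] = dllama$neighborhoo  (last char: 'o')
  sorted[5] = eighborhoodllama$n  (last char: 'n')
  sorted[6] = ghborhoodllama$nei  (last char: 'i')
  sorted[7] = hborhoodllama$neig  (last char: 'g')
  sorted[8] = hoodllama$neighbor  (last char: 'r')
  sorted[9] = ighborhoodllama$ne  (last char: 'e')
  sorted[10] = lama$neighborhoodl  (last char: 'l')
  sorted[11] = llama$neighborhood  (last char: 'd')
  sorted[12] = ma$neighborhoodlla  (last char: 'a')
  sorted[13] = neighborhoodllama$  (last char: '$')
  sorted[14] = odllama$neighborho  (last char: 'o')
  sorted[15] = oodllama$neighborh  (last char: 'h')
  sorted[16] = orhoodllama$neighb  (last char: 'b')
  sorted[17] = rhoodllama$neighbo  (last char: 'o')
Last column: amlhonigrelda$ohbo
Original string S is at sorted index 13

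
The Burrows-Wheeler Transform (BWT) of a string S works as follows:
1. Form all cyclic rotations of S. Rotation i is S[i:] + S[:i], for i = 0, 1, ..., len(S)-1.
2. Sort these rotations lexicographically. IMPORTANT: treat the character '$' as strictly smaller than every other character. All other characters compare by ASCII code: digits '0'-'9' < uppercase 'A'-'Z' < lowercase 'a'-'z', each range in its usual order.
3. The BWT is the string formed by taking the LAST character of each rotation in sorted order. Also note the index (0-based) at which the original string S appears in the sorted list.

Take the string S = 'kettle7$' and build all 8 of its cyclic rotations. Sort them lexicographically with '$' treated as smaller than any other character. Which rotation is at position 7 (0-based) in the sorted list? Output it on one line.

Answer: ttle7$ke

Derivation:
All 8 rotations (rotation i = S[i:]+S[:i]):
  rot[0] = kettle7$
  rot[1] = ettle7$k
  rot[2] = ttle7$ke
  rot[3] = tle7$ket
  rot[4] = le7$kett
  rot[5] = e7$kettl
  rot[6] = 7$kettle
  rot[7] = $kettle7
Sorted (with $ < everything):
  sorted[0] = $kettle7
  sorted[1] = 7$kettle
  sorted[2] = e7$kettl
  sorted[3] = ettle7$k
  sorted[4] = kettle7$
  sorted[5] = le7$kett
  sorted[6] = tle7$ket
  sorted[7] = ttle7$ke
sorted[7] = ttle7$ke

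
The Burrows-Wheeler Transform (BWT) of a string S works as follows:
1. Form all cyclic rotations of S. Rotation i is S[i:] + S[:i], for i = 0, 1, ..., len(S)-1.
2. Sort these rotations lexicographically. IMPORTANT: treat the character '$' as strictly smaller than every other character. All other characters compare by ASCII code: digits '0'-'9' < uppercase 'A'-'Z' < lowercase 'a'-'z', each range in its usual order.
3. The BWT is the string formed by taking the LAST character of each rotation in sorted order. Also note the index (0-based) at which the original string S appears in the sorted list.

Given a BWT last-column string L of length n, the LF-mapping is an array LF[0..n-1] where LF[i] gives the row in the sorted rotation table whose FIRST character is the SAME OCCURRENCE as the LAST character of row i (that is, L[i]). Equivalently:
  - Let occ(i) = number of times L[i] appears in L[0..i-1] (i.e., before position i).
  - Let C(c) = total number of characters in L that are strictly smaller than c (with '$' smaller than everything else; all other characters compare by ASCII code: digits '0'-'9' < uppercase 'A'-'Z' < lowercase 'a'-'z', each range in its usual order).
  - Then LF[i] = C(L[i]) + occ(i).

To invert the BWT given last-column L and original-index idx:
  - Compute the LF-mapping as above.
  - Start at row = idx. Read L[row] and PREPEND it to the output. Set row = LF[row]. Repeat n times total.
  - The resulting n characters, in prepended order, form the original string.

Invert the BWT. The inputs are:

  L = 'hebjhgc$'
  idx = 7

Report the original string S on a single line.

Answer: jebchgh$

Derivation:
LF mapping: 5 3 1 7 6 4 2 0
Walk LF starting at row 7, prepending L[row]:
  step 1: row=7, L[7]='$', prepend. Next row=LF[7]=0
  step 2: row=0, L[0]='h', prepend. Next row=LF[0]=5
  step 3: row=5, L[5]='g', prepend. Next row=LF[5]=4
  step 4: row=4, L[4]='h', prepend. Next row=LF[4]=6
  step 5: row=6, L[6]='c', prepend. Next row=LF[6]=2
  step 6: row=2, L[2]='b', prepend. Next row=LF[2]=1
  step 7: row=1, L[1]='e', prepend. Next row=LF[1]=3
  step 8: row=3, L[3]='j', prepend. Next row=LF[3]=7
Reversed output: jebchgh$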